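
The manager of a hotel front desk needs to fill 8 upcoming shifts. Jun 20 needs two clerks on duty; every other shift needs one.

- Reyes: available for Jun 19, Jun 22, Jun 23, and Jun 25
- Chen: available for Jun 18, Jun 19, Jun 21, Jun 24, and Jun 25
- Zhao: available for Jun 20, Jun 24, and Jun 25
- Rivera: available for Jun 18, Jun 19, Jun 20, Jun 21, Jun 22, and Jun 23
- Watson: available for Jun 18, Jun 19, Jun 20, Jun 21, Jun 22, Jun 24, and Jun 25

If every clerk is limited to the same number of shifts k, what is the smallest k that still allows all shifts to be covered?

2

With 5 clerks and 9 worker-slots to fill, someone must work at least ⌈9/5⌉ = 2 shifts, so k ≥ 2.
k = 2 works: Jun 18→Chen, Jun 19→Rivera, Jun 20→Zhao+Rivera, Jun 21→Chen, Jun 22→Reyes, Jun 23→Reyes, Jun 24→Zhao, Jun 25→Watson.
Loads: Reyes 2, Chen 2, Zhao 2, Rivera 2, Watson 1 — all ≤ 2.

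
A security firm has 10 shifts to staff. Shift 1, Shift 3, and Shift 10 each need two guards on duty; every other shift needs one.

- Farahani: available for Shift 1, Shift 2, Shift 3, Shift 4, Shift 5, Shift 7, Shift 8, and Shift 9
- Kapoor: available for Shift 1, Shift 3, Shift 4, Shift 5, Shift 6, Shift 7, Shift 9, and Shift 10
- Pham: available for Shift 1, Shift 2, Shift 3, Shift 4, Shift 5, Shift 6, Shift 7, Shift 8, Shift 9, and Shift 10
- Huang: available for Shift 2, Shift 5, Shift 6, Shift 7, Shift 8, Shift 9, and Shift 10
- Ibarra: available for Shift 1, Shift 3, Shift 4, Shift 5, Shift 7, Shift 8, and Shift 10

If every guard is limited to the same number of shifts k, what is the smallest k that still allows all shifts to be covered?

3

With 5 guards and 13 worker-slots to fill, someone must work at least ⌈13/5⌉ = 3 shifts, so k ≥ 3.
k = 3 works: Shift 1→Pham+Ibarra, Shift 2→Farahani, Shift 3→Pham+Ibarra, Shift 4→Farahani, Shift 5→Kapoor, Shift 6→Kapoor, Shift 7→Pham, Shift 8→Farahani, Shift 9→Kapoor, Shift 10→Huang+Ibarra.
Loads: Farahani 3, Kapoor 3, Pham 3, Huang 1, Ibarra 3 — all ≤ 3.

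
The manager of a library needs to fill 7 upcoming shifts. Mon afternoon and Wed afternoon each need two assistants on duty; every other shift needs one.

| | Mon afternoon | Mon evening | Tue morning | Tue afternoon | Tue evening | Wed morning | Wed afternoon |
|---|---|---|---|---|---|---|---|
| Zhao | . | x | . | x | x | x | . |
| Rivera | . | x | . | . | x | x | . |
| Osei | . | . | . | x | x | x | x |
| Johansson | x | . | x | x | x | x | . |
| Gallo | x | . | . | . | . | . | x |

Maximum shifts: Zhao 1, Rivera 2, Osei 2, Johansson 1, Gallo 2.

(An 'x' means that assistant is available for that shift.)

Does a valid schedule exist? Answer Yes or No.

Shifts {Mon afternoon, Tue morning} need 3 worker-slots in total, but the assistants available for any of those shifts (Johansson and Gallo) can supply at most 2 among them. So no valid schedule exists.

No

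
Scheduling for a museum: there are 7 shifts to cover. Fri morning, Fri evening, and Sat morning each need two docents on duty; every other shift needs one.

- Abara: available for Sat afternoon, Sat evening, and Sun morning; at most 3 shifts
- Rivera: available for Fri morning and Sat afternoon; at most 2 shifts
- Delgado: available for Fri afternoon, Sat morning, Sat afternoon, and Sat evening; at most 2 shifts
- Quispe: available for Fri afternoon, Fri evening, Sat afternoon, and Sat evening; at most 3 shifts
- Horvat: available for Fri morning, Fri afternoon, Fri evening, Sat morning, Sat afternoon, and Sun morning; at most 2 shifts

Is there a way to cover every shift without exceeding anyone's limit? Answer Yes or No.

Total capacity is 12 and 10 slots are needed, so capacity alone doesn't rule it out.
Shifts {Fri morning, Fri evening, Sat morning} need 6 worker-slots in total, but the docents available for any of those shifts (Rivera, Delgado, Quispe, and Horvat) can supply at most 5 among them. So no valid schedule exists.

No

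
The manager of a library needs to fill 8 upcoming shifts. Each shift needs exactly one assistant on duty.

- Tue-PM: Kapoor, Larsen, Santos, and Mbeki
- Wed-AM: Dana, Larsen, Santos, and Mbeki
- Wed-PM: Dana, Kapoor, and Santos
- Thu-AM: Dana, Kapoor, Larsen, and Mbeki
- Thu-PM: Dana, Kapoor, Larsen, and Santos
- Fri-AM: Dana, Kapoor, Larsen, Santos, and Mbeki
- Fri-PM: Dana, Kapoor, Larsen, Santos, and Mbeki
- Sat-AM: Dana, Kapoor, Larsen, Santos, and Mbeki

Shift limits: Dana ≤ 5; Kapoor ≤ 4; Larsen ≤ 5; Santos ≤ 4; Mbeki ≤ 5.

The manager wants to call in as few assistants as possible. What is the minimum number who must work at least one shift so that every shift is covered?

2

8 slots to fill and no one can take more than 5, so at least ⌈8/5⌉ = 2 assistants are needed.
Dana and Kapoor alone can cover everything: Tue-PM→Kapoor, Wed-AM→Dana, Wed-PM→Dana, Thu-AM→Dana, Thu-PM→Dana, Fri-AM→Dana, Fri-PM→Kapoor, Sat-AM→Kapoor.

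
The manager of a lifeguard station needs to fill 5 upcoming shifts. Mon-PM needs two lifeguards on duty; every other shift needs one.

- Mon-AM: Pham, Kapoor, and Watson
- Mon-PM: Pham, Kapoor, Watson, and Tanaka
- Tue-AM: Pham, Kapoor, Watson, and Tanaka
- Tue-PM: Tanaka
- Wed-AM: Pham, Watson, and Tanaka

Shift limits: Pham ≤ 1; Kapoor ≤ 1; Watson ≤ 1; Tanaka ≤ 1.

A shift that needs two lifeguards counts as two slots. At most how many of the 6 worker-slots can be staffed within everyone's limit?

Total capacity across all lifeguards is 1+1+1+1 = 4, and 6 slots are needed, so at most 4 can be filled.
An assignment achieving 4: Mon-AM→Pham, Mon-PM→Kapoor, Tue-PM→Tanaka, Wed-AM→Watson.
Loads: Pham 1/1, Kapoor 1/1, Watson 1/1, Tanaka 1/1.

4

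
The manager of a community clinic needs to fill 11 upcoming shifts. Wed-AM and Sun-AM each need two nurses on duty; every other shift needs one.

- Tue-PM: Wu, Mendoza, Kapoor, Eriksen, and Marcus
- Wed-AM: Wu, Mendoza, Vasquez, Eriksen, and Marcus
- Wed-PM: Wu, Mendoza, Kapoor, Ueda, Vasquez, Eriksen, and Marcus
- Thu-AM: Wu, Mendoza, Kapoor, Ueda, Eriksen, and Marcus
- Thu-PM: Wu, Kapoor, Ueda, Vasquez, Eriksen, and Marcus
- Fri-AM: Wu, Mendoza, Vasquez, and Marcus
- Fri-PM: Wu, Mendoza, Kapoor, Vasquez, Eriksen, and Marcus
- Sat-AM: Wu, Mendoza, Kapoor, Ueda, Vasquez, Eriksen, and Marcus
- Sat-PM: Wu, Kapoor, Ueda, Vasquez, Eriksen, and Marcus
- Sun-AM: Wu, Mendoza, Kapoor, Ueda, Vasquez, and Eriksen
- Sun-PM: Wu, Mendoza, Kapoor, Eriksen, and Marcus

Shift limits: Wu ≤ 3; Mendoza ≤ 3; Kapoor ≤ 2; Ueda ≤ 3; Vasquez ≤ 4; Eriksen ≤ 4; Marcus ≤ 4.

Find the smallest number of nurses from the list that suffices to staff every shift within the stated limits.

4

13 slots to fill and no one can take more than 4, so at least ⌈13/4⌉ = 4 nurses are needed.
Wu, Mendoza, Ueda, and Vasquez alone can cover everything: Tue-PM→Wu, Wed-AM→Wu+Mendoza, Wed-PM→Vasquez, Thu-AM→Mendoza, Thu-PM→Ueda, Fri-AM→Mendoza, Fri-PM→Vasquez, Sat-AM→Vasquez, Sat-PM→Ueda, Sun-AM→Ueda+Vasquez, Sun-PM→Wu.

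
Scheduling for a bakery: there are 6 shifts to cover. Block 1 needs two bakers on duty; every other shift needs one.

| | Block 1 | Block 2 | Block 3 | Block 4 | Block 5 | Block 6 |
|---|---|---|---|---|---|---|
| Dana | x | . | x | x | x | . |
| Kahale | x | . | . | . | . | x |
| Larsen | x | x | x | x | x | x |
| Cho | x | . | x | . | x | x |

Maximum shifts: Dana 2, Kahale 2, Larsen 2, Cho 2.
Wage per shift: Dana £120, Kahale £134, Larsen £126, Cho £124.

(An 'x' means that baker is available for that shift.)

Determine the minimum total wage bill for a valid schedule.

£874

Block 2 can only be covered by Larsen, so that assignment is forced.
Picking the cheapest available baker for each shift independently would cost £854, but that ignores the shift limits.
An optimal schedule: Block 1→Larsen+Kahale, Block 2→Larsen, Block 3→Dana, Block 4→Dana, Block 5→Cho, Block 6→Cho.
Total: 126 + 134 + 126 + 120 + 120 + 124 + 124 = £874.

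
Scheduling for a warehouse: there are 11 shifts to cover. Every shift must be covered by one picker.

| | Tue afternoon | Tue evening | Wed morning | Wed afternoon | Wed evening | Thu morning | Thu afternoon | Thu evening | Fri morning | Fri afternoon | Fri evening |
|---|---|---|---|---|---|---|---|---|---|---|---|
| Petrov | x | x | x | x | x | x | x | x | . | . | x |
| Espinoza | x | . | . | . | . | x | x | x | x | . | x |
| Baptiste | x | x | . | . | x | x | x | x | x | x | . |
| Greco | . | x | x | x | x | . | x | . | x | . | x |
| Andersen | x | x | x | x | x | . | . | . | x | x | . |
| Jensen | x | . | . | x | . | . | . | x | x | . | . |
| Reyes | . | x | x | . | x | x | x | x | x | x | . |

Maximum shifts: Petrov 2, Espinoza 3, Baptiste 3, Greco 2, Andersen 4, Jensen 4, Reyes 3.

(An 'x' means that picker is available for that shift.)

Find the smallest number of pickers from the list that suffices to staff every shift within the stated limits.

11 slots to fill and no one can take more than 4, so at least ⌈11/4⌉ = 3 pickers are needed.
Espinoza, Andersen, and Jensen alone can cover everything: Tue afternoon→Jensen, Tue evening→Andersen, Wed morning→Andersen, Wed afternoon→Jensen, Wed evening→Andersen, Thu morning→Espinoza, Thu afternoon→Espinoza, Thu evening→Jensen, Fri morning→Jensen, Fri afternoon→Andersen, Fri evening→Espinoza.

3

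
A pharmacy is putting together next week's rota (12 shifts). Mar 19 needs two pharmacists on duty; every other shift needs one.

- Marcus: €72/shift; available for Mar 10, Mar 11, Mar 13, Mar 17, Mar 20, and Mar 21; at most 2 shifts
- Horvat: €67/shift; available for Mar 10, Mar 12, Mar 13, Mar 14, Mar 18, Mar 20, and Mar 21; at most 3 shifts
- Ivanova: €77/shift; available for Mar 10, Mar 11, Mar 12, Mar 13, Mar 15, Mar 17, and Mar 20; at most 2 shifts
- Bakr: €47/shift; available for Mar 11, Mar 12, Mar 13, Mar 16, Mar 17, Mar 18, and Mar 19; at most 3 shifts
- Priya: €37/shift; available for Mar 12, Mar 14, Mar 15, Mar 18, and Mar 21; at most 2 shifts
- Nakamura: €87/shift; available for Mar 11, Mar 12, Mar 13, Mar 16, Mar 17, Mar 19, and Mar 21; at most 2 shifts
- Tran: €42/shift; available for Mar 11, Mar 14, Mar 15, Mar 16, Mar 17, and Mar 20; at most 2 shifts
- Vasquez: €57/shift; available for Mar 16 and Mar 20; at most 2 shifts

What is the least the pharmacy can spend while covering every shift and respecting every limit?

€701

Mar 19 can only be covered by Bakr and Nakamura, so that assignment is forced.
Picking the cheapest available pharmacist for each shift independently would cost €601, but that ignores the shift limits.
An optimal schedule: Mar 10→Horvat, Mar 11→Tran, Mar 12→Bakr, Mar 13→Horvat, Mar 14→Priya, Mar 15→Priya, Mar 16→Vasquez, Mar 17→Tran, Mar 18→Bakr, Mar 19→Bakr+Nakamura, Mar 20→Vasquez, Mar 21→Horvat.
Total: 67 + 42 + 47 + 67 + 37 + 37 + 57 + 42 + 47 + 47 + 87 + 57 + 67 = €701.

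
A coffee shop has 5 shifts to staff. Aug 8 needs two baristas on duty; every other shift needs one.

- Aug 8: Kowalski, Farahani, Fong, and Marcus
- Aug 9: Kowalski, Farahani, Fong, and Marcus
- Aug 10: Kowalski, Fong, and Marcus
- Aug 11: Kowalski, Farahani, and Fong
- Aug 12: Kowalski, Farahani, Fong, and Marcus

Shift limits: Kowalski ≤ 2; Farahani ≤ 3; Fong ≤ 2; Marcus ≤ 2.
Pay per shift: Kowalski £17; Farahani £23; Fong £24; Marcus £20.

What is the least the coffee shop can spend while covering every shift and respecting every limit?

Picking the cheapest available barista for each shift independently would cost £105, but that ignores the shift limits.
An optimal schedule: Aug 8→Marcus+Farahani, Aug 9→Marcus, Aug 10→Kowalski, Aug 11→Kowalski, Aug 12→Farahani.
Total: 20 + 23 + 20 + 17 + 17 + 23 = £120.

£120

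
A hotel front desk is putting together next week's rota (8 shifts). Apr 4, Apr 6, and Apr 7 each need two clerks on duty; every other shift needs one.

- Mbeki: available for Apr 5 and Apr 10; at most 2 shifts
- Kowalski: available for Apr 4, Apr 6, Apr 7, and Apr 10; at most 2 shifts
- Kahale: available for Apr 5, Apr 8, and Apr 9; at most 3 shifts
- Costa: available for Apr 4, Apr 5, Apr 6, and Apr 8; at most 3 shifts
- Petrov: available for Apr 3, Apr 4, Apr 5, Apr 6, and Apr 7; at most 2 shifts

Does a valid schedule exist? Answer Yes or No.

No

Total capacity is 12 and 11 slots are needed, so capacity alone doesn't rule it out.
Shifts {Apr 3, Apr 4, Apr 6, Apr 7} need 7 worker-slots in total, but the clerks available for any of those shifts (Kowalski, Costa, and Petrov) can supply at most 6 among them. So no valid schedule exists.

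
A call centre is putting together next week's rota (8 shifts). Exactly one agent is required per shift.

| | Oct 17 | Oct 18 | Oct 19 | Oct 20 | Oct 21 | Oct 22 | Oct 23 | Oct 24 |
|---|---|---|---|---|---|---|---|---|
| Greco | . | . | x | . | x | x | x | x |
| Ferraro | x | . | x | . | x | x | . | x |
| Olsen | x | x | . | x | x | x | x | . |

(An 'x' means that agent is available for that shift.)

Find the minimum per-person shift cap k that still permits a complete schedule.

3

With 3 agents and 8 worker-slots to fill, someone must work at least ⌈8/3⌉ = 3 shifts, so k ≥ 3.
k = 3 works: Oct 17→Ferraro, Oct 18→Olsen, Oct 19→Greco, Oct 20→Olsen, Oct 21→Ferraro, Oct 22→Ferraro, Oct 23→Greco, Oct 24→Greco.
Loads: Greco 3, Ferraro 3, Olsen 2 — all ≤ 3.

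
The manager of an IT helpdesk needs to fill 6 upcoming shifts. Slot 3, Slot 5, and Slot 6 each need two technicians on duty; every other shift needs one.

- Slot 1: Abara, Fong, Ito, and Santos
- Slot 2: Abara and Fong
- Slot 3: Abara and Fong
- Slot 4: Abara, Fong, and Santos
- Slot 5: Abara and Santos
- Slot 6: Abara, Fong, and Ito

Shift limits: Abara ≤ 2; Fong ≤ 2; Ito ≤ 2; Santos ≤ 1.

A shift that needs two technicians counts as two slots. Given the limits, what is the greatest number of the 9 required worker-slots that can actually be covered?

Total capacity across all technicians is 2+2+2+1 = 7, and 9 slots are needed, so at most 7 can be filled.
An assignment achieving 7: Slot 1→Ito, Slot 2→Abara, Slot 3→Abara+Fong, Slot 4→Fong, Slot 5→Santos, Slot 6→Ito.
Loads: Abara 2/2, Fong 2/2, Ito 2/2, Santos 1/1.

7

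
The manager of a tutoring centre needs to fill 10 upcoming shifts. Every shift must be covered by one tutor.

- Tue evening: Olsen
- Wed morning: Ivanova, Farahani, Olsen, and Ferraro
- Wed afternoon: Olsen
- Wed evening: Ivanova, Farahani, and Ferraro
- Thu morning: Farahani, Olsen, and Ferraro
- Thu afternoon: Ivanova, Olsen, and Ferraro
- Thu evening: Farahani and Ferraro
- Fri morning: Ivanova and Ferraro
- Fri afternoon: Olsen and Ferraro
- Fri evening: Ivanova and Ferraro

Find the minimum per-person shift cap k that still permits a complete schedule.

With 4 tutors and 10 worker-slots to fill, someone must work at least ⌈10/4⌉ = 3 shifts, so k ≥ 3.
k = 3 works: Tue evening→Olsen, Wed morning→Farahani, Wed afternoon→Olsen, Wed evening→Ivanova, Thu morning→Farahani, Thu afternoon→Ferraro, Thu evening→Farahani, Fri morning→Ivanova, Fri afternoon→Olsen, Fri evening→Ivanova.
Loads: Ivanova 3, Farahani 3, Olsen 3, Ferraro 1 — all ≤ 3.

3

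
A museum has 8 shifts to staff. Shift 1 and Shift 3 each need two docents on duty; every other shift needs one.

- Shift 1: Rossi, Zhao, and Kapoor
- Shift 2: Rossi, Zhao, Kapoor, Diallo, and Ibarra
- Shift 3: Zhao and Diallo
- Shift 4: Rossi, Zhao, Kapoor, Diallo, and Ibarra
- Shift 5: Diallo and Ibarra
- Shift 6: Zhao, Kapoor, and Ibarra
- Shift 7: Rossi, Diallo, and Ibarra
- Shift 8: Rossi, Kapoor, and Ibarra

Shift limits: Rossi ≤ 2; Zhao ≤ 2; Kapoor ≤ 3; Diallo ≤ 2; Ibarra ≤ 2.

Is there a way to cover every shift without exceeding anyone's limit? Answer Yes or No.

Yes

Shift 3 can only be covered by Zhao and Diallo, so that assignment is forced.
One valid schedule: Shift 1→Rossi+Zhao, Shift 2→Kapoor, Shift 3→Zhao+Diallo, Shift 4→Ibarra, Shift 5→Diallo, Shift 6→Kapoor, Shift 7→Rossi, Shift 8→Kapoor.
Loads: Rossi 2/2, Zhao 2/2, Kapoor 3/3, Diallo 2/2, Ibarra 1/2 — all within limits.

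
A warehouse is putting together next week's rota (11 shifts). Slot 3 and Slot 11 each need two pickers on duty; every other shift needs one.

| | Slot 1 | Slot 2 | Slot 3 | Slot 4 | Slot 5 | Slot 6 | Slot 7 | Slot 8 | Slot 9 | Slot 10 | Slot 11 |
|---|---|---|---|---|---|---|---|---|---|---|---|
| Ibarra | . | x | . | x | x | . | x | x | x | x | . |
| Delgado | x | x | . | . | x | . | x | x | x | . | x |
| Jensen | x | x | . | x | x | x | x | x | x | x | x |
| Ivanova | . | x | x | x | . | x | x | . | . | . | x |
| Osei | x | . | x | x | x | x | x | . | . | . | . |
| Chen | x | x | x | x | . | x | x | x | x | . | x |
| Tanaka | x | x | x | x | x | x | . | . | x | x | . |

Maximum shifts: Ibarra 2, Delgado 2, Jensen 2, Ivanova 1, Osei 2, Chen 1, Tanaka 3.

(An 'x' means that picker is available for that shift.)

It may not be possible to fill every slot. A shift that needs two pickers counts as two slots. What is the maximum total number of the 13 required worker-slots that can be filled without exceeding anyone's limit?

13

Total capacity across all pickers is 2+2+2+1+2+1+3 = 13, and 13 slots are needed, so at most 13 can be filled.
An assignment achieving 13: Slot 1→Delgado, Slot 2→Tanaka, Slot 3→Ivanova+Osei, Slot 4→Tanaka, Slot 5→Jensen, Slot 6→Osei, Slot 7→Chen, Slot 8→Ibarra, Slot 9→Tanaka, Slot 10→Ibarra, Slot 11→Delgado+Jensen.
Loads: Ibarra 2/2, Delgado 2/2, Jensen 2/2, Ivanova 1/1, Osei 2/2, Chen 1/1, Tanaka 3/3.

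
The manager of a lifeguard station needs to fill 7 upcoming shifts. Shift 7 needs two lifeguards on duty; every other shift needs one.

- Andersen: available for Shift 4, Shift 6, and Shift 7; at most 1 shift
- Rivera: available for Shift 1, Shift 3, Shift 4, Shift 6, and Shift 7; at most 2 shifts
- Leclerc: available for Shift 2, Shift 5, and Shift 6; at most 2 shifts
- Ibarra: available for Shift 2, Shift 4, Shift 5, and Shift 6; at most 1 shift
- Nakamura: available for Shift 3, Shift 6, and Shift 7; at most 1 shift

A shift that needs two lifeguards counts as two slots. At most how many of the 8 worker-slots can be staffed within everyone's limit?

Total capacity across all lifeguards is 1+2+2+1+1 = 7, and 8 slots are needed, so at most 7 can be filled.
An assignment achieving 7: Shift 1→Rivera, Shift 2→Leclerc, Shift 3→Rivera, Shift 4→Andersen, Shift 5→Leclerc, Shift 6→Ibarra, Shift 7→Nakamura.
Loads: Andersen 1/1, Rivera 2/2, Leclerc 2/2, Ibarra 1/1, Nakamura 1/1.

7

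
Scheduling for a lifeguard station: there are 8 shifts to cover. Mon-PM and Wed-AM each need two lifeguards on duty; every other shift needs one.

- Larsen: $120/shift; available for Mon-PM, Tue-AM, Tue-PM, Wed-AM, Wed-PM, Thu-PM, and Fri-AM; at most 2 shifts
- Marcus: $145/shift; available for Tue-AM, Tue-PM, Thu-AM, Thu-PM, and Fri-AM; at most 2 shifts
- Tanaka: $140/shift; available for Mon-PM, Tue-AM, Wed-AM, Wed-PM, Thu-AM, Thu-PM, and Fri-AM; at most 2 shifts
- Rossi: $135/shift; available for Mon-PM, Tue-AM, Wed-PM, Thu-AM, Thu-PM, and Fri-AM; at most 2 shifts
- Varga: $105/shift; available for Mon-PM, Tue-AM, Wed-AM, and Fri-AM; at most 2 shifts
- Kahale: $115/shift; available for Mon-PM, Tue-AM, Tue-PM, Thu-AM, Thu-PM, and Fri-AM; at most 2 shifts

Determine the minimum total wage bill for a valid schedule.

Picking the cheapest available lifeguard for each shift independently would cost $1120, but that ignores the shift limits.
An optimal schedule: Mon-PM→Rossi+Tanaka, Tue-AM→Varga, Tue-PM→Kahale, Wed-AM→Varga+Larsen, Wed-PM→Larsen, Thu-AM→Kahale, Thu-PM→Rossi, Fri-AM→Tanaka.
Total: 135 + 140 + 105 + 115 + 105 + 120 + 120 + 115 + 135 + 140 = $1230.

$1230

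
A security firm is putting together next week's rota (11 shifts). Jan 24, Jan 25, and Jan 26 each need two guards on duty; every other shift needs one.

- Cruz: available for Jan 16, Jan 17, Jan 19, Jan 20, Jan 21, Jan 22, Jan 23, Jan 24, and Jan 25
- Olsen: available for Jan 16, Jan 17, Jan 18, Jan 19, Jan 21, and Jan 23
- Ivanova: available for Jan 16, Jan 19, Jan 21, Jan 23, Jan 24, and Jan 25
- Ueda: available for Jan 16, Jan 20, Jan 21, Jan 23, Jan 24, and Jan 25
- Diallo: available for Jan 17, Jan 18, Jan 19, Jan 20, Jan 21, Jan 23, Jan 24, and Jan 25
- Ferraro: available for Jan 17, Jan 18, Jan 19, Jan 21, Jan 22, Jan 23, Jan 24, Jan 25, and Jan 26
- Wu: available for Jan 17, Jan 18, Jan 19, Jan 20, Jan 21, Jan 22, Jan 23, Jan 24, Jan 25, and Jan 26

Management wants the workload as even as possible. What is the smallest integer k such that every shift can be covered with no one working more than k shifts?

With 7 guards and 14 worker-slots to fill, someone must work at least ⌈14/7⌉ = 2 shifts, so k ≥ 2.
k = 2 works: Jan 16→Cruz, Jan 17→Olsen, Jan 18→Olsen, Jan 19→Ivanova, Jan 20→Ueda, Jan 21→Ivanova, Jan 22→Cruz, Jan 23→Ueda, Jan 24→Diallo+Ferraro, Jan 25→Diallo+Wu, Jan 26→Ferraro+Wu.
Loads: Cruz 2, Olsen 2, Ivanova 2, Ueda 2, Diallo 2, Ferraro 2, Wu 2 — all ≤ 2.

2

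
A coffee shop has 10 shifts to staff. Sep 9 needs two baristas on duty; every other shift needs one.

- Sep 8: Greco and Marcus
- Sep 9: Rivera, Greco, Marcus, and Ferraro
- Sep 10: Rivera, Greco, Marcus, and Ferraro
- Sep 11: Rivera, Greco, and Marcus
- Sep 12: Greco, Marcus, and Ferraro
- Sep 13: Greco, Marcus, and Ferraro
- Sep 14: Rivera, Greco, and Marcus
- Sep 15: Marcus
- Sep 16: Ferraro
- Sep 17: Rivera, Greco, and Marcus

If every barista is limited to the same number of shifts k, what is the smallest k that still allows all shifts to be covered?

With 4 baristas and 11 worker-slots to fill, someone must work at least ⌈11/4⌉ = 3 shifts, so k ≥ 3.
k = 3 works: Sep 8→Greco, Sep 9→Marcus+Ferraro, Sep 10→Marcus, Sep 11→Rivera, Sep 12→Greco, Sep 13→Greco, Sep 14→Rivera, Sep 15→Marcus, Sep 16→Ferraro, Sep 17→Rivera.
Loads: Rivera 3, Greco 3, Marcus 3, Ferraro 2 — all ≤ 3.

3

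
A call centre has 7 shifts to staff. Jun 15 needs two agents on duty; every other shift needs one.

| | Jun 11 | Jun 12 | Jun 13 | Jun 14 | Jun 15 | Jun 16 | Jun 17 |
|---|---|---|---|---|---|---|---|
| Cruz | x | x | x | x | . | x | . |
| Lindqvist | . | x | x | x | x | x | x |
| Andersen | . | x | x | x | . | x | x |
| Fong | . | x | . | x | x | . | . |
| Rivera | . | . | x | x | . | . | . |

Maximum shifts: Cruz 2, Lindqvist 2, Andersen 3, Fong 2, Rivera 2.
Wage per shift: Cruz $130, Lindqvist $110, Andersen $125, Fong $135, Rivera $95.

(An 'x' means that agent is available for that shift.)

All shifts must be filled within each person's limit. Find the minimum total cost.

$925

Jun 11 can only be covered by Cruz, so that assignment is forced.
Jun 15 can only be covered by Lindqvist and Fong, so that assignment is forced.
Picking the cheapest available agent for each shift independently would cost $895, but that ignores the shift limits.
An optimal schedule: Jun 11→Cruz, Jun 12→Andersen, Jun 13→Rivera, Jun 14→Rivera, Jun 15→Lindqvist+Fong, Jun 16→Andersen, Jun 17→Lindqvist.
Total: 130 + 125 + 95 + 95 + 110 + 135 + 125 + 110 = $925.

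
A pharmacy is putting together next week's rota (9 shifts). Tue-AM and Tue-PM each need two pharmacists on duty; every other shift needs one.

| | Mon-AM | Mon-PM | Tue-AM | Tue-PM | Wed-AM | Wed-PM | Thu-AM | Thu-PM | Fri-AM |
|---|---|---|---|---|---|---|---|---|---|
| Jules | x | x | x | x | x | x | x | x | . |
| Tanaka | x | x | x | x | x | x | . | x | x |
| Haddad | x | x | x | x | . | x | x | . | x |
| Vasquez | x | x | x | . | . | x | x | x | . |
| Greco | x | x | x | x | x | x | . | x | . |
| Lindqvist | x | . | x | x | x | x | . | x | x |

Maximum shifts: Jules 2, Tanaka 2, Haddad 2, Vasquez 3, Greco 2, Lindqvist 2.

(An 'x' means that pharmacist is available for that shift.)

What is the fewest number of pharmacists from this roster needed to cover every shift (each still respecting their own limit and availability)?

5

11 slots to fill and no one can take more than 3, so at least ⌈11/3⌉ = 4 pharmacists are needed.
Any 4 pharmacists together have capacity at most 3+2+2+2 = 9 < 11 slots, so 4 can never suffice.
Jules, Tanaka, Haddad, Vasquez, and Greco alone can cover everything: Mon-AM→Haddad, Mon-PM→Vasquez, Tue-AM→Vasquez+Greco, Tue-PM→Haddad+Greco, Wed-AM→Jules, Wed-PM→Vasquez, Thu-AM→Jules, Thu-PM→Tanaka, Fri-AM→Tanaka.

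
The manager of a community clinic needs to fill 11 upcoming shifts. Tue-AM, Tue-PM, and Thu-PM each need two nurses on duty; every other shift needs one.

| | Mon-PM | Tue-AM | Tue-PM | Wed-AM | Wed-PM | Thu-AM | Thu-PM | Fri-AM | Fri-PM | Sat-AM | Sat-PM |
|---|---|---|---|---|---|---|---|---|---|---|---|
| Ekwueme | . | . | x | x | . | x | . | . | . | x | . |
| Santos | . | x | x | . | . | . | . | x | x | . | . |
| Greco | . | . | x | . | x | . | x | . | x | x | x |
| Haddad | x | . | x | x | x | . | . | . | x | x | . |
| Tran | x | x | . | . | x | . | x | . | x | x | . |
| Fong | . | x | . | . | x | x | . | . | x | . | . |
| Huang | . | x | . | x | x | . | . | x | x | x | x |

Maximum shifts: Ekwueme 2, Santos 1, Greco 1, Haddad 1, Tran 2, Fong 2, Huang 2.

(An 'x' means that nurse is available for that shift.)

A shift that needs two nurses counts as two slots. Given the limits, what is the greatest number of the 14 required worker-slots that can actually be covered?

11

Total capacity across all nurses is 2+1+1+1+2+2+2 = 11, and 14 slots are needed, so at most 11 can be filled.
An assignment achieving 11: Mon-PM→Haddad, Tue-AM→Tran+Fong, Wed-AM→Ekwueme, Wed-PM→Fong, Thu-AM→Ekwueme, Thu-PM→Greco+Tran, Fri-AM→Santos, Sat-AM→Huang, Sat-PM→Huang.
Loads: Ekwueme 2/2, Santos 1/1, Greco 1/1, Haddad 1/1, Tran 2/2, Fong 2/2, Huang 2/2.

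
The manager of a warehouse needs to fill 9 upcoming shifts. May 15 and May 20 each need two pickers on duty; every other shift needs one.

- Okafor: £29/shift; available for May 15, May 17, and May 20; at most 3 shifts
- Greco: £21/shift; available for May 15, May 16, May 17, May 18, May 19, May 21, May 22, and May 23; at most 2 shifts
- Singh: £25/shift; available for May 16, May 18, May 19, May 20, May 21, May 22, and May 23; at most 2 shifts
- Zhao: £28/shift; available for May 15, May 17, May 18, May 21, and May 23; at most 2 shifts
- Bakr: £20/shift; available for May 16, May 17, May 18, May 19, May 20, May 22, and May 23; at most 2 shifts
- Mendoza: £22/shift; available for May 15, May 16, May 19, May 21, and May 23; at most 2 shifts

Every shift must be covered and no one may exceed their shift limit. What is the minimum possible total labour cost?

£261

Picking the cheapest available picker for each shift independently would cost £229, but that ignores the shift limits.
An optimal schedule: May 15→Zhao+Okafor, May 16→Greco, May 17→Greco, May 18→Singh, May 19→Mendoza, May 20→Bakr+Singh, May 21→Mendoza, May 22→Bakr, May 23→Zhao.
Total: 28 + 29 + 21 + 21 + 25 + 22 + 20 + 25 + 22 + 20 + 28 = £261.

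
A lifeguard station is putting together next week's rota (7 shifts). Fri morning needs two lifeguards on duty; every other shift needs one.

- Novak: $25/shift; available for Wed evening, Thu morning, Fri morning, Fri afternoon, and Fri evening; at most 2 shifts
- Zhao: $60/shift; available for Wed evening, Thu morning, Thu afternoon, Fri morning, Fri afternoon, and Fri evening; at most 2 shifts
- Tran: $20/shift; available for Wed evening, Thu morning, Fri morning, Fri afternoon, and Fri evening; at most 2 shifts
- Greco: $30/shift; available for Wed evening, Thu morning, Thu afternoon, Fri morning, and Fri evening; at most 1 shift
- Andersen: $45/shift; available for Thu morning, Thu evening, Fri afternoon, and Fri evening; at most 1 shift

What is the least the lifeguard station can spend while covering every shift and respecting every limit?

Thu evening can only be covered by Andersen, so that assignment is forced.
Picking the cheapest available lifeguard for each shift independently would cost $200, but that ignores the shift limits.
An optimal schedule: Wed evening→Novak, Thu morning→Zhao, Thu afternoon→Zhao, Thu evening→Andersen, Fri morning→Tran+Greco, Fri afternoon→Novak, Fri evening→Tran.
Total: 25 + 60 + 60 + 45 + 20 + 30 + 25 + 20 = $285.

$285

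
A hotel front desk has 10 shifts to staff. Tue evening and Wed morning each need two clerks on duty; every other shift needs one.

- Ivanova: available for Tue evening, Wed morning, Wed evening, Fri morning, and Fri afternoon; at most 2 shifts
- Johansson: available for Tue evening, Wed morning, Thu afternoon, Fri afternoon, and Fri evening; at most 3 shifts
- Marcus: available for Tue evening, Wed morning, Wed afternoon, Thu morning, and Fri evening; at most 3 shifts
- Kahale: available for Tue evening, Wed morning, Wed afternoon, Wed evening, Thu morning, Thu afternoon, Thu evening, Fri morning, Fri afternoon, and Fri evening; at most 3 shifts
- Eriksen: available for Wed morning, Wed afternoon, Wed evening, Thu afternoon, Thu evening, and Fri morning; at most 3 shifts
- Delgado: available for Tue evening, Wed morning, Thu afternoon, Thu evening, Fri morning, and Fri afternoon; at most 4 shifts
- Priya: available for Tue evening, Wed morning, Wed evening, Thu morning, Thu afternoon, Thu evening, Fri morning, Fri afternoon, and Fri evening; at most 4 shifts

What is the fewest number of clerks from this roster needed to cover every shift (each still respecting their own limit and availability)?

4

12 slots to fill and no one can take more than 4, so at least ⌈12/4⌉ = 3 clerks are needed.
Any 3 clerks together have capacity at most 4+4+3 = 11 < 12 slots, so 3 can never suffice.
Ivanova, Johansson, Marcus, and Delgado alone can cover everything: Tue evening→Johansson+Delgado, Wed morning→Marcus+Delgado, Wed afternoon→Marcus, Wed evening→Ivanova, Thu morning→Marcus, Thu afternoon→Johansson, Thu evening→Delgado, Fri morning→Ivanova, Fri afternoon→Delgado, Fri evening→Johansson.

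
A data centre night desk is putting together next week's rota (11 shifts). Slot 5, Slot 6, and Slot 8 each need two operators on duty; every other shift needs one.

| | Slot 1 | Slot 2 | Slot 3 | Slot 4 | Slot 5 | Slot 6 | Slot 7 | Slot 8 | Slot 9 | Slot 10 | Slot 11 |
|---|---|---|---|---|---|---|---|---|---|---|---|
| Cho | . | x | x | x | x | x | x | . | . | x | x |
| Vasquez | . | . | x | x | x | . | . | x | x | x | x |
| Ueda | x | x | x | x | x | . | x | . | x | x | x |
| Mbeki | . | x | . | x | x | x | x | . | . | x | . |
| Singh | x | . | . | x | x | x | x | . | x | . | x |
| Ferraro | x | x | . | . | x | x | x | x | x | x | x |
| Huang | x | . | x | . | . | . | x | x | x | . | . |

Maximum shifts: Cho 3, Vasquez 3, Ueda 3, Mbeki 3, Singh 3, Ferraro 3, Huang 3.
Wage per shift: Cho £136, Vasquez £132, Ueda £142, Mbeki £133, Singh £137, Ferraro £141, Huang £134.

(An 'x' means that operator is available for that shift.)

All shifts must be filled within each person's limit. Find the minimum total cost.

Picking the cheapest available operator for each shift independently would cost £1860, but that ignores the shift limits.
An optimal schedule: Slot 1→Huang, Slot 2→Mbeki, Slot 3→Vasquez, Slot 4→Vasquez, Slot 5→Cho+Singh, Slot 6→Mbeki+Cho, Slot 7→Singh, Slot 8→Vasquez+Huang, Slot 9→Huang, Slot 10→Mbeki, Slot 11→Cho.
Total: 134 + 133 + 132 + 132 + 136 + 137 + 133 + 136 + 137 + 132 + 134 + 134 + 133 + 136 = £1879.

£1879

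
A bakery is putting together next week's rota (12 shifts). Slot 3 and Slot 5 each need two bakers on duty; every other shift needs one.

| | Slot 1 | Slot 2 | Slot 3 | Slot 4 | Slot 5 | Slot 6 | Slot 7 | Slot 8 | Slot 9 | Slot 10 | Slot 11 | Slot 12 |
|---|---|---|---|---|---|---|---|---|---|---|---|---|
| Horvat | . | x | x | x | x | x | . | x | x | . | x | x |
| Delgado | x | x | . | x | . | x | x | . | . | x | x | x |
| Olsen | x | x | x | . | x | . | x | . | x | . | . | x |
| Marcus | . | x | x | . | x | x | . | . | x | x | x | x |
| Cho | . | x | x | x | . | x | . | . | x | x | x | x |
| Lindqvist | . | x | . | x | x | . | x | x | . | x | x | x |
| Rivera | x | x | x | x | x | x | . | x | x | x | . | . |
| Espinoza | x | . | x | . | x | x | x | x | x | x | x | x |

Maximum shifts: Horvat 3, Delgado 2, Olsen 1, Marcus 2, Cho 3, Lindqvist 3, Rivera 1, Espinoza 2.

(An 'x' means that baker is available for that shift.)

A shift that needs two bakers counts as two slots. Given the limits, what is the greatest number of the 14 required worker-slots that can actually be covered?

Total capacity across all bakers is 3+2+1+2+3+3+1+2 = 17, and 14 slots are needed, so at most 14 can be filled.
An assignment achieving 14: Slot 1→Delgado, Slot 2→Lindqvist, Slot 3→Horvat+Olsen, Slot 4→Horvat, Slot 5→Marcus+Lindqvist, Slot 6→Marcus, Slot 7→Delgado, Slot 8→Horvat, Slot 9→Cho, Slot 10→Cho, Slot 11→Cho, Slot 12→Lindqvist.
Loads: Horvat 3/3, Delgado 2/2, Olsen 1/1, Marcus 2/2, Cho 3/3, Lindqvist 3/3, Rivera 0/1, Espinoza 0/2.

14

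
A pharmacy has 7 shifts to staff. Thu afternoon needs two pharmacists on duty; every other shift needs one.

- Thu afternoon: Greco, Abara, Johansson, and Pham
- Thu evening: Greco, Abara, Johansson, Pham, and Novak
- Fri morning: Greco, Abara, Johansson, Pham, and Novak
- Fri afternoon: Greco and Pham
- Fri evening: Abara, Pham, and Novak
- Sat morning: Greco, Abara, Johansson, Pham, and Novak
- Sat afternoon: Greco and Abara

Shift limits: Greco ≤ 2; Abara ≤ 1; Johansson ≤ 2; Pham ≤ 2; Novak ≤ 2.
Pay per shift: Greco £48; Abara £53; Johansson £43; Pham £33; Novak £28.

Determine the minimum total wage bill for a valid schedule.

Picking the cheapest available pharmacist for each shift independently would cost £269, but that ignores the shift limits.
An optimal schedule: Thu afternoon→Johansson+Greco, Thu evening→Novak, Fri morning→Pham, Fri afternoon→Pham, Fri evening→Novak, Sat morning→Johansson, Sat afternoon→Greco.
Total: 43 + 48 + 28 + 33 + 33 + 28 + 43 + 48 = £304.

£304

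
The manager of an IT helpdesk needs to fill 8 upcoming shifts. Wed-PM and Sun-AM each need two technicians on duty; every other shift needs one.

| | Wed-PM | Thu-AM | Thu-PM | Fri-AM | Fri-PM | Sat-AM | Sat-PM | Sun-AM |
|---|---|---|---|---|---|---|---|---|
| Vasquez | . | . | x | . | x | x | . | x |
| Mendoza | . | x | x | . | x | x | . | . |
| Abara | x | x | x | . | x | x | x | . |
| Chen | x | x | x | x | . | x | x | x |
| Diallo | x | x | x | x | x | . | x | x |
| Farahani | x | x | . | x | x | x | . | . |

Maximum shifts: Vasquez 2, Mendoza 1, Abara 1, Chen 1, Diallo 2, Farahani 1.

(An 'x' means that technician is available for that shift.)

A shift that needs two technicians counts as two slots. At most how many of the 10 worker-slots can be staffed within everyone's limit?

Total capacity across all technicians is 2+1+1+1+2+1 = 8, and 10 slots are needed, so at most 8 can be filled.
An assignment achieving 8: Wed-PM→Diallo+Farahani, Thu-AM→Mendoza, Thu-PM→Vasquez, Fri-AM→Chen, Sat-PM→Abara, Sun-AM→Vasquez+Diallo.
Loads: Vasquez 2/2, Mendoza 1/1, Abara 1/1, Chen 1/1, Diallo 2/2, Farahani 1/1.

8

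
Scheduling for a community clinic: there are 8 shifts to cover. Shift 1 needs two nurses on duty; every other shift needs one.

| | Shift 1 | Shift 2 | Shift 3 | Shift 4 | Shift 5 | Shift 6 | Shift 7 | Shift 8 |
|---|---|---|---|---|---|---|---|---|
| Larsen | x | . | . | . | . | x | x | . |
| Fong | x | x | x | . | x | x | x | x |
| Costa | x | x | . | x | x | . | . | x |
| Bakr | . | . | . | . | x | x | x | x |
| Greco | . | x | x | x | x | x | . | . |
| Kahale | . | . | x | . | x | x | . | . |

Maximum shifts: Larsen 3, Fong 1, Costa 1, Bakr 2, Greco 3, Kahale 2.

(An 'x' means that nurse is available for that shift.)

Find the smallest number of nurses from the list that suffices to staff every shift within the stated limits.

9 slots to fill and no one can take more than 3, so at least ⌈9/3⌉ = 3 nurses are needed.
Any 3 nurses together have capacity at most 3+3+2 = 8 < 9 slots, so 3 can never suffice.
Larsen, Fong, Bakr, and Greco alone can cover everything: Shift 1→Larsen+Fong, Shift 2→Greco, Shift 3→Greco, Shift 4→Greco, Shift 5→Bakr, Shift 6→Larsen, Shift 7→Larsen, Shift 8→Bakr.

4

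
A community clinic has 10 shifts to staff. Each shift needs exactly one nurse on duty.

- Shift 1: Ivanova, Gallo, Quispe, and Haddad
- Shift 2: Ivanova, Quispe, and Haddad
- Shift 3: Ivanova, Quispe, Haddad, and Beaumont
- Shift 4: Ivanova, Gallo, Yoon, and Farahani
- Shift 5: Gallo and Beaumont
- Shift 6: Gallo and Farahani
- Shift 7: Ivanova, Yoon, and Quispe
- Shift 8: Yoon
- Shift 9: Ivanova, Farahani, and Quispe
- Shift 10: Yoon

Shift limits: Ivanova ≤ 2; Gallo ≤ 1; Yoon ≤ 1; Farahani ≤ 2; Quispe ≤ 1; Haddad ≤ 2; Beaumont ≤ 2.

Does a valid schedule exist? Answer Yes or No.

Total capacity is 11 and 10 slots are needed, so capacity alone doesn't rule it out.
Shifts {Shift 8, Shift 10} need 2 worker-slots in total, but the nurses available for any of those shifts (Yoon) can supply at most 1 among them. So no valid schedule exists.

No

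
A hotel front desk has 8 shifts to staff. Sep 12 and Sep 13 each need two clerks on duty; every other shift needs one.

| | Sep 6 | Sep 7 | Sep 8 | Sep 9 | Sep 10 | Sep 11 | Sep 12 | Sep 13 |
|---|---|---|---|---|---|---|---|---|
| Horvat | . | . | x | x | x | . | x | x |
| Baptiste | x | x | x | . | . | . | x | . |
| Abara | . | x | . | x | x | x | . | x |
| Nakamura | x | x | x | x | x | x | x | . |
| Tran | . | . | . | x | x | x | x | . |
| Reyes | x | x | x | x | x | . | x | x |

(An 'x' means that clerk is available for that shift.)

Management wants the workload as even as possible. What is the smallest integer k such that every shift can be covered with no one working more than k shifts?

2

With 6 clerks and 10 worker-slots to fill, someone must work at least ⌈10/6⌉ = 2 shifts, so k ≥ 2.
k = 2 works: Sep 6→Baptiste, Sep 7→Baptiste, Sep 8→Horvat, Sep 9→Nakamura, Sep 10→Nakamura, Sep 11→Abara, Sep 12→Tran+Reyes, Sep 13→Horvat+Abara.
Loads: Horvat 2, Baptiste 2, Abara 2, Nakamura 2, Tran 1, Reyes 1 — all ≤ 2.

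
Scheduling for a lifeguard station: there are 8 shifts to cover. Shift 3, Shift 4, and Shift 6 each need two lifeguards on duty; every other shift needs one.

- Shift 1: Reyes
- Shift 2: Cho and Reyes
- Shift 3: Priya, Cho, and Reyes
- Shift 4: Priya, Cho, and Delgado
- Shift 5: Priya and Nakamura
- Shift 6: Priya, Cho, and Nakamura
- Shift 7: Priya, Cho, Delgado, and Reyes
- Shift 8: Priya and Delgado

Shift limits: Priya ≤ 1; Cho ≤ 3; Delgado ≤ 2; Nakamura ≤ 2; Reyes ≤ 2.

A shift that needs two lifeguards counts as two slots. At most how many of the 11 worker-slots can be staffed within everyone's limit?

10

Total capacity across all lifeguards is 1+3+2+2+2 = 10, and 11 slots are needed, so at most 10 can be filled.
An assignment achieving 10: Shift 1→Reyes, Shift 2→Cho, Shift 3→Cho+Reyes, Shift 4→Cho+Delgado, Shift 5→Nakamura, Shift 6→Nakamura, Shift 7→Delgado, Shift 8→Priya.
Loads: Priya 1/1, Cho 3/3, Delgado 2/2, Nakamura 2/2, Reyes 2/2.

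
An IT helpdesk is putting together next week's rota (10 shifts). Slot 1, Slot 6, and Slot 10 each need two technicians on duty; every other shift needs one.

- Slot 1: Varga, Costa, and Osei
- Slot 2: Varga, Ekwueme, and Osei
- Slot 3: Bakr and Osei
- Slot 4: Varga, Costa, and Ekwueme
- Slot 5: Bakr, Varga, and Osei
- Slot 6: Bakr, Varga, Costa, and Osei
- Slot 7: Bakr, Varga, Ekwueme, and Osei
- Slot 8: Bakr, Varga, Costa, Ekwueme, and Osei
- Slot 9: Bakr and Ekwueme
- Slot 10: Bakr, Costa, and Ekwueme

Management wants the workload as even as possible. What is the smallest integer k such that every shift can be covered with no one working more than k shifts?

3

With 5 technicians and 13 worker-slots to fill, someone must work at least ⌈13/5⌉ = 3 shifts, so k ≥ 3.
k = 3 works: Slot 1→Varga+Costa, Slot 2→Varga, Slot 3→Bakr, Slot 4→Varga, Slot 5→Bakr, Slot 6→Costa+Osei, Slot 7→Ekwueme, Slot 8→Ekwueme, Slot 9→Bakr, Slot 10→Costa+Ekwueme.
Loads: Bakr 3, Varga 3, Costa 3, Ekwueme 3, Osei 1 — all ≤ 3.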